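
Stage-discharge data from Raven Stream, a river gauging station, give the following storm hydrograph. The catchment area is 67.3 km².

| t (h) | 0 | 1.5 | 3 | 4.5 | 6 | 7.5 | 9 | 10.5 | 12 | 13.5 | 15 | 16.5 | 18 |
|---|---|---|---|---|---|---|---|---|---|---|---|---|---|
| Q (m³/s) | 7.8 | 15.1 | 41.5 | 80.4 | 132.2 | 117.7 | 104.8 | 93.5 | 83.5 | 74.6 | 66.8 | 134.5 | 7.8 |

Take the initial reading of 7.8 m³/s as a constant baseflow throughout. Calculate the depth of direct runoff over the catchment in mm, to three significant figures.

d ≈ 68.9 mm

Direct runoff: 0.0, 7.3, 33.7, 72.6, 124.4, 109.9, 97.0, 85.7, 75.7, 66.8, 59.0, 126.7, 0.0 m³/s; ΣQ_DR = 858.8 m³/s.
V = ΣQ_DR · Δt = 858.8 × 5400 s = 4.638 × 10^6 m³.
Over A = 67.3 km², depth = V / A = 68.9 mm.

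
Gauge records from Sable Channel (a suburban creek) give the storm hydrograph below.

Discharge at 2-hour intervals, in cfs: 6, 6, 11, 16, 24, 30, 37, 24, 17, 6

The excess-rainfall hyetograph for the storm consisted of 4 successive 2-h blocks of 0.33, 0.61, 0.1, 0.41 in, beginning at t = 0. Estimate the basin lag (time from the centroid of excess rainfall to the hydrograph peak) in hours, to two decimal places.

Centroid of excess rainfall: t_c = Σ P_i·t̄_i / ΣP_i = 3.8138 h (block centres at 1, 3, 5, 7 h).
Hydrograph peak occurs at t = 12 h, so basin lag t_L = 12 − 3.8138 = 8.19 h.

t_L ≈ 8.19 h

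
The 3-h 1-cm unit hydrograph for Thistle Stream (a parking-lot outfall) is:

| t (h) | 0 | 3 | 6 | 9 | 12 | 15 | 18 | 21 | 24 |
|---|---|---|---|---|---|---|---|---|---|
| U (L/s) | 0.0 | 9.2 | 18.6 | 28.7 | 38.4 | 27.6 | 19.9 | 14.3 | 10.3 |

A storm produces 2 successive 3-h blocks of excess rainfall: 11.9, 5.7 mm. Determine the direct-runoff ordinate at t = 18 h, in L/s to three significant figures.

By discrete convolution, Q_j = Σ (P_i / 10 mm) · U_{j−i}.
At t = 18 h (j=6): Q = (11.9/10)·19.9 + (5.7/10)·27.6 = 39.4 L/s.

Q ≈ 39.4 L/s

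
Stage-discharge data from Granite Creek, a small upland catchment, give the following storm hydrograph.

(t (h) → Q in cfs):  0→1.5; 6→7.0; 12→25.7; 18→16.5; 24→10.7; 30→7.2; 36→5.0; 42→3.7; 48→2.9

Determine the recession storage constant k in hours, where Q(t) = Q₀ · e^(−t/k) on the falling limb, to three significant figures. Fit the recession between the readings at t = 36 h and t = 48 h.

k ≈ 22.0 h

On the falling limb, Q drops from 5.0 to 2.9 cfs between t = 36 h and t = 48 h (Δt = 12 h).
k = −Δt / ln(Q₂/Q₁) = −12 / ln(2.9/5.0) = 22.0 h.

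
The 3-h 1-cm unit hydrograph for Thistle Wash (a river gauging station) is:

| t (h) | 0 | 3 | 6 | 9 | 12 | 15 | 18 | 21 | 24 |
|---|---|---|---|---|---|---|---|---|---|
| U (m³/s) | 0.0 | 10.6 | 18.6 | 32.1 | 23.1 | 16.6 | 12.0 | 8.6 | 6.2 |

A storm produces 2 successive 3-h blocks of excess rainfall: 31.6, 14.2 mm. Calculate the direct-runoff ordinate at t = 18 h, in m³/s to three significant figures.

Q ≈ 61.5 m³/s

By discrete convolution, Q_j = Σ (P_i / 10 mm) · U_{j−i}.
At t = 18 h (j=6): Q = (31.6/10)·12.0 + (14.2/10)·16.6 = 61.5 m³/s.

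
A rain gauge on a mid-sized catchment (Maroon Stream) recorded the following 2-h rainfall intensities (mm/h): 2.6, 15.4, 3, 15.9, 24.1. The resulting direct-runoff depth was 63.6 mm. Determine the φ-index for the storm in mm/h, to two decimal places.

Only the 3 blocks with intensity above φ contribute runoff: 15.4, 15.9, 24.1 mm/h.
Σ(I−φ)·Δt = d  ⇒  (15.4+15.9+24.1 − 3φ)·2 = 63.6
φ = (55.40 − 63.6/2) / 3 = 7.87 mm/h.

φ ≈ 7.87 mm/h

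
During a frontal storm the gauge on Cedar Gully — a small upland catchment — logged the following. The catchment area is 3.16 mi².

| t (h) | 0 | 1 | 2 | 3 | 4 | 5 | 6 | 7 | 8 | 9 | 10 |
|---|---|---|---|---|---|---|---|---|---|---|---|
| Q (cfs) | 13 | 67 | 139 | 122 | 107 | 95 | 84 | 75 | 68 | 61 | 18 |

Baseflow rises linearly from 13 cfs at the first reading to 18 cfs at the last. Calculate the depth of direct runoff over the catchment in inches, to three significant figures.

d ≈ 0.333 in

Direct runoff: 0.00, 53.50, 125.00, 107.50, 92.00, 79.50, 68.00, 58.50, 51.00, 43.50, 0.00 cfs; ΣQ_DR = 678.5 cfs.
V = ΣQ_DR · Δt = 678.5 × 3600 s = 2.443 × 10^6 ft³.
Over A = 3.16 mi², depth = V / A = 0.333 in.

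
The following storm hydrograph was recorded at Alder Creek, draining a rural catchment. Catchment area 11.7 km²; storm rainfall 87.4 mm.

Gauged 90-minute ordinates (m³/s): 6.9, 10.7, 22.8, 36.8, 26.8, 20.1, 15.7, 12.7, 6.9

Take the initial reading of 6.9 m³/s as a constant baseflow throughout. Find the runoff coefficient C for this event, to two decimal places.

ΣQ_DR = 97.30 m³/s; V = ΣQ_DR·Δt = 5.254 × 10^5 m³.
Runoff depth d = V / A = 44.91 mm.
C = d / P = 44.91 / 87.4 = 0.51.

C ≈ 0.51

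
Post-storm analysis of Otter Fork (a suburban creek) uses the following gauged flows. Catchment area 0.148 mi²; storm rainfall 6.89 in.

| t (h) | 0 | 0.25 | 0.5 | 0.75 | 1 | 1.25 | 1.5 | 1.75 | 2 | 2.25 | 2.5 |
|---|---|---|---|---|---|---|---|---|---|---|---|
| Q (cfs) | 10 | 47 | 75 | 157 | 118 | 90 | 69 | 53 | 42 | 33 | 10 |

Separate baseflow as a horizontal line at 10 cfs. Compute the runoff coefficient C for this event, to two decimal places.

ΣQ_DR = 594.0 cfs; V = ΣQ_DR·Δt = 5.346 × 10^5 ft³.
Runoff depth d = V / A = 1.555 in.
C = d / P = 1.555 / 6.89 = 0.23.

C ≈ 0.23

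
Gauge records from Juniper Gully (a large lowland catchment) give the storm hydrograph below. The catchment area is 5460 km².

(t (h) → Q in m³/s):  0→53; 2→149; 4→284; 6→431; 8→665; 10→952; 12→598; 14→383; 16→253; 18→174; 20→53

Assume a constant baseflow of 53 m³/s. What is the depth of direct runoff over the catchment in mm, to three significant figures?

Direct runoff: 0.0, 96.0, 231.0, 378.0, 612.0, 899.0, 545.0, 330.0, 200.0, 121.0, 0.0 m³/s; ΣQ_DR = 3412 m³/s.
V = ΣQ_DR · Δt = 3412 × 7200 s = 2.457 × 10^7 m³.
Over A = 5460 km², depth = V / A = 4.50 mm.

d ≈ 4.50 mm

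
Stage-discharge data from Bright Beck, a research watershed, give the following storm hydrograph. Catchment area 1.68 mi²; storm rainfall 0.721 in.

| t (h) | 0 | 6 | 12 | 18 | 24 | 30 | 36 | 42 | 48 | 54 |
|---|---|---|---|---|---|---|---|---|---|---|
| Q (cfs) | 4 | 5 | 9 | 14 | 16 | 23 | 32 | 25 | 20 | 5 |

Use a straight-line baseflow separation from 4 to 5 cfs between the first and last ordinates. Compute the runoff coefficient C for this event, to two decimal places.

C ≈ 0.83

ΣQ_DR = 108.0 cfs; V = ΣQ_DR·Δt = 2.333 × 10^6 ft³.
Runoff depth d = V / A = 0.5977 in.
C = d / P = 0.5977 / 0.721 = 0.83.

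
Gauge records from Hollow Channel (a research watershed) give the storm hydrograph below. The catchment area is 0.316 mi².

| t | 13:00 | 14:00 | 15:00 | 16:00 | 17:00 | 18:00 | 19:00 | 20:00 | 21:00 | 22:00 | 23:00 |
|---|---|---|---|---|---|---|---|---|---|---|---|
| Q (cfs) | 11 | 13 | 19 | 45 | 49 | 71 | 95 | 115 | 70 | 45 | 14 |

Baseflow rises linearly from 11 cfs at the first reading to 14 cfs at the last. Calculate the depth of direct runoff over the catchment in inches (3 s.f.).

Direct runoff: 0.00, 1.70, 7.40, 33.10, 36.80, 58.50, 82.20, 101.90, 56.60, 31.30, 0.00 cfs; ΣQ_DR = 409.5 cfs.
V = ΣQ_DR · Δt = 409.5 × 3600 s = 1.474 × 10^6 ft³.
Over A = 0.316 mi², depth = V / A = 2.01 in.

d ≈ 2.01 in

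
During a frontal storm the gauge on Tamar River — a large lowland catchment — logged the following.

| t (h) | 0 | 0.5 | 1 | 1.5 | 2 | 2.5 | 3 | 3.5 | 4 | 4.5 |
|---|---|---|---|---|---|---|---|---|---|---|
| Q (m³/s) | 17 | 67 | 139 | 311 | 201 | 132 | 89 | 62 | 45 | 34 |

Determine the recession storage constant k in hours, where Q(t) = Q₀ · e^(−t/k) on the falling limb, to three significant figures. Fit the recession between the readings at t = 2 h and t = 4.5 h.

On the falling limb, Q drops from 201 to 34 m³/s between t = 2 h and t = 4.5 h (Δt = 2.5 h).
k = −Δt / ln(Q₂/Q₁) = −2.5 / ln(34/201) = 1.41 h.

k ≈ 1.41 h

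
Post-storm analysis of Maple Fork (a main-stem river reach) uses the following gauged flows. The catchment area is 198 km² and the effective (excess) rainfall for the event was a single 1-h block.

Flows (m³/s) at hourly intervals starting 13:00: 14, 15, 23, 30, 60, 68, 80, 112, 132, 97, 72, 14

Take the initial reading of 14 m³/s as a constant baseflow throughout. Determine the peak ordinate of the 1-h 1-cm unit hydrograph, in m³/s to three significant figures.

Direct runoff: 0.0, 1.0, 9.0, 16.0, 46.0, 54.0, 66.0, 98.0, 118.0, 83.0, 58.0, 0.0 m³/s; ΣQ_DR = 549.0 m³/s, peak = 118.0 m³/s.
Runoff depth d = ΣQ_DR·Δt / A = 549.0 × 3600 / (198 km²) = 9.982 mm.
The 1-cm UH is the DRH scaled by (10 mm)/d, so U_p = 118.0 × 10/9.982 = 118 m³/s.

U_p ≈ 118 m³/s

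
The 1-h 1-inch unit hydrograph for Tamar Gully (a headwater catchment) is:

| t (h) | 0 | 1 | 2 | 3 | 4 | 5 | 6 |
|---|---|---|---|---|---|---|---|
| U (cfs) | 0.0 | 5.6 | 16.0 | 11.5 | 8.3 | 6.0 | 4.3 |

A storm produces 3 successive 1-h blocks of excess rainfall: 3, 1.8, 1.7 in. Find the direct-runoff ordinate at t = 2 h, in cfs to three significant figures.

By discrete convolution, Q_j = Σ (P_i / 1 in) · U_{j−i}.
At t = 2 h (j=2): Q = (3/1)·16.0 + (1.8/1)·5.6 + (1.7/1)·0.0 = 58.1 cfs.

Q ≈ 58.1 cfs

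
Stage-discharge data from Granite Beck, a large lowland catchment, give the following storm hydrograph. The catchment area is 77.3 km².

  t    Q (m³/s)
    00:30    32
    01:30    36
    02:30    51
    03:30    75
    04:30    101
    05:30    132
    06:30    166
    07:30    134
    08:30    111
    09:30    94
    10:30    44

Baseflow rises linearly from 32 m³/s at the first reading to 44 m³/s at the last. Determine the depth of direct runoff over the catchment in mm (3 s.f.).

d ≈ 26.0 mm

Direct runoff: 0.00, 2.80, 16.60, 39.40, 64.20, 94.00, 126.80, 93.60, 69.40, 51.20, 0.00 m³/s; ΣQ_DR = 558.0 m³/s.
V = ΣQ_DR · Δt = 558.0 × 3600 s = 2.009 × 10^6 m³.
Over A = 77.3 km², depth = V / A = 26.0 mm.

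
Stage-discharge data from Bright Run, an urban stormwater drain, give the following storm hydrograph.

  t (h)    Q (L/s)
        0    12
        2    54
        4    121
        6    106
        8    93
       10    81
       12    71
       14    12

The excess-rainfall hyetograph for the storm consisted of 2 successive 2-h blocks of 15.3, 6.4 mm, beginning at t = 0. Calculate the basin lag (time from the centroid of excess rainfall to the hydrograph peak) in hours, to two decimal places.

t_L ≈ 2.41 h

Centroid of excess rainfall: t_c = Σ P_i·t̄_i / ΣP_i = 1.5899 h (block centres at 1, 3 h).
Hydrograph peak occurs at t = 4 h, so basin lag t_L = 4 − 1.5899 = 2.41 h.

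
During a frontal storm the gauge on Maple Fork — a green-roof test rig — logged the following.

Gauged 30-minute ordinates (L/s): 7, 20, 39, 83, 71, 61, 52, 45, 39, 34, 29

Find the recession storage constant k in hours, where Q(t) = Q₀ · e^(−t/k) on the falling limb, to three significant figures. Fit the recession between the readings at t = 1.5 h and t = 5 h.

k ≈ 3.33 h

On the falling limb, Q drops from 83 to 29 L/s between t = 1.5 h and t = 5 h (Δt = 3.5 h).
k = −Δt / ln(Q₂/Q₁) = −3.5 / ln(29/83) = 3.33 h.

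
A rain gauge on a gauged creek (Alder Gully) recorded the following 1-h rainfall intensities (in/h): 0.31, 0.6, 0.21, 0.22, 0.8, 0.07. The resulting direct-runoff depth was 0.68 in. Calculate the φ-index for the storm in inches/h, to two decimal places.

Only the 2 blocks with intensity above φ contribute runoff: 0.6, 0.8 in/h.
Σ(I−φ)·Δt = d  ⇒  (0.6+0.8 − 2φ)·1 = 0.68
φ = (1.400 − 0.68/1) / 2 = 0.36 in/h.

φ ≈ 0.36 in/h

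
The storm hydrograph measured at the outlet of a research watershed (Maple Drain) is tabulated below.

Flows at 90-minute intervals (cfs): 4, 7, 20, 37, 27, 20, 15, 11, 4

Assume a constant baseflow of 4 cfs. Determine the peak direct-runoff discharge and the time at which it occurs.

Subtracting baseflow gives direct-runoff ordinates: 0.0, 3.0, 16.0, 33.0, 23.0, 16.0, 11.0, 7.0, 0.0 cfs.
The maximum is 33.0 cfs, occurring at the reading for t = 4.5 h.

Q_p = 33.0 cfs at t = 4.5 h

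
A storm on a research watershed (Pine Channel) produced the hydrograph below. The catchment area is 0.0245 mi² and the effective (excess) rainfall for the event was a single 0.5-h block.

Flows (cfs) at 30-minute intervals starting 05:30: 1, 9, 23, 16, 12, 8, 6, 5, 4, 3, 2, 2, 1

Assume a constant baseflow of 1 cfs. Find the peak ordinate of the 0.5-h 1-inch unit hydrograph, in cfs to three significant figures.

U_p ≈ 8.81 cfs

Direct runoff: 0.0, 8.0, 22.0, 15.0, 11.0, 7.0, 5.0, 4.0, 3.0, 2.0, 1.0, 1.0, 0.0 cfs; ΣQ_DR = 79.00 cfs, peak = 22.0 cfs.
Runoff depth d = ΣQ_DR·Δt / A = 79.00 × 1800 / (0.0245 mi²) = 2.498 in.
The 1-inch UH is the DRH scaled by (1 in)/d, so U_p = 22.0 × 1/2.498 = 8.81 cfs.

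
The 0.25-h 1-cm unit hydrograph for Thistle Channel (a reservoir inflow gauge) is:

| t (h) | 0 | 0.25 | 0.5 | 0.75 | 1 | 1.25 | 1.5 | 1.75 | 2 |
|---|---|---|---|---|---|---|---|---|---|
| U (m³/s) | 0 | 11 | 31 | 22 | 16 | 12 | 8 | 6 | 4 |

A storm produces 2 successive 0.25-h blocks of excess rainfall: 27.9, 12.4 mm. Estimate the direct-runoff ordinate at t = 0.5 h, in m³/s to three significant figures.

By discrete convolution, Q_j = Σ (P_i / 10 mm) · U_{j−i}.
At t = 0.5 h (j=2): Q = (27.9/10)·31 + (12.4/10)·11 = 100 m³/s.

Q ≈ 100 m³/s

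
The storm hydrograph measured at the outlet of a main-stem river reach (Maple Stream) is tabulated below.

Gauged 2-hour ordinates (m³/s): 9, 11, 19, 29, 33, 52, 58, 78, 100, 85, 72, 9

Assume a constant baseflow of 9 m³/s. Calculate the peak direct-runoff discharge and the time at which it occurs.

Subtracting baseflow gives direct-runoff ordinates: 0.0, 2.0, 10.0, 20.0, 24.0, 43.0, 49.0, 69.0, 91.0, 76.0, 63.0, 0.0 m³/s.
The maximum is 91.0 m³/s, occurring at the reading for t = 16 h.

Q_p = 91.0 m³/s at t = 16 h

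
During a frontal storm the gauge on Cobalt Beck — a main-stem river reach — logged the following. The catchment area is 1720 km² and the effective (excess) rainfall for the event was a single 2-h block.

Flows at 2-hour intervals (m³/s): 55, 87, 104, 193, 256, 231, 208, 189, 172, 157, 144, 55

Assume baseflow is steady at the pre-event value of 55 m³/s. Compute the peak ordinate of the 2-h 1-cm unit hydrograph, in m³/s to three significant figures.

U_p ≈ 403 m³/s

Direct runoff: 0.0, 32.0, 49.0, 138.0, 201.0, 176.0, 153.0, 134.0, 117.0, 102.0, 89.0, 0.0 m³/s; ΣQ_DR = 1191 m³/s, peak = 201.0 m³/s.
Runoff depth d = ΣQ_DR·Δt / A = 1191 × 7200 / (1720 km²) = 4.986 mm.
The 1-cm UH is the DRH scaled by (10 mm)/d, so U_p = 201.0 × 10/4.986 = 403 m³/s.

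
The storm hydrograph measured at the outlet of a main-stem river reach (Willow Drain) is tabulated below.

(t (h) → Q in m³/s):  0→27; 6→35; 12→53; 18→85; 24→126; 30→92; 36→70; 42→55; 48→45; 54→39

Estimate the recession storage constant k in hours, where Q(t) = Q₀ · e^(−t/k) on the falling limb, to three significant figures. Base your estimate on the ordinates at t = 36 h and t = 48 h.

k ≈ 27.2 h

On the falling limb, Q drops from 70 to 45 m³/s between t = 36 h and t = 48 h (Δt = 12 h).
k = −Δt / ln(Q₂/Q₁) = −12 / ln(45/70) = 27.2 h.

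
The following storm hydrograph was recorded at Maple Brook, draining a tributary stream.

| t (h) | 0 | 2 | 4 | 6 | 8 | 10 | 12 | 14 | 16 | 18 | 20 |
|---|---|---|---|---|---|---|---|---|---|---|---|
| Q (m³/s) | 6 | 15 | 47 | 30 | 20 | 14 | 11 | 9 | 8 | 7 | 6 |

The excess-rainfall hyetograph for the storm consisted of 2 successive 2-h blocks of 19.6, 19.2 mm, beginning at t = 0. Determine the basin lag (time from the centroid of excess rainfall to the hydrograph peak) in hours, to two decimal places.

t_L ≈ 2.01 h

Centroid of excess rainfall: t_c = Σ P_i·t̄_i / ΣP_i = 1.9897 h (block centres at 1, 3 h).
Hydrograph peak occurs at t = 4 h, so basin lag t_L = 4 − 1.9897 = 2.01 h.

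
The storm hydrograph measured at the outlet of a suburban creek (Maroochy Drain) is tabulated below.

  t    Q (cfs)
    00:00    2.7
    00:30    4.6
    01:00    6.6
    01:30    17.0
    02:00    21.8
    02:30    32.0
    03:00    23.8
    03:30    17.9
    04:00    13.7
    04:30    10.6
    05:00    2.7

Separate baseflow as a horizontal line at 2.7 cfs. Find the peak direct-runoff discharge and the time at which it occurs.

Q_p = 29.3 cfs at t = 02:30

Subtracting baseflow gives direct-runoff ordinates: 0.0, 1.9, 3.9, 14.3, 19.1, 29.3, 21.1, 15.2, 11.0, 7.9, 0.0 cfs.
The maximum is 29.3 cfs, occurring at the reading for t = 02:30.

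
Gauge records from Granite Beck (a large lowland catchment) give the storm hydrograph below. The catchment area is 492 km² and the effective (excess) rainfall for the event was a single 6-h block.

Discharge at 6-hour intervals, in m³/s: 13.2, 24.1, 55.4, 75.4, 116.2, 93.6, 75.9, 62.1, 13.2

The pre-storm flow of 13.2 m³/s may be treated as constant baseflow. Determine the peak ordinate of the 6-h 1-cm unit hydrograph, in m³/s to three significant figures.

Direct runoff: 0.0, 10.9, 42.2, 62.2, 103.0, 80.4, 62.7, 48.9, 0.0 m³/s; ΣQ_DR = 410.3 m³/s, peak = 103.0 m³/s.
Runoff depth d = ΣQ_DR·Δt / A = 410.3 × 21600 / (492 km²) = 18.01 mm.
The 1-cm UH is the DRH scaled by (10 mm)/d, so U_p = 103.0 × 10/18.01 = 57.2 m³/s.

U_p ≈ 57.2 m³/s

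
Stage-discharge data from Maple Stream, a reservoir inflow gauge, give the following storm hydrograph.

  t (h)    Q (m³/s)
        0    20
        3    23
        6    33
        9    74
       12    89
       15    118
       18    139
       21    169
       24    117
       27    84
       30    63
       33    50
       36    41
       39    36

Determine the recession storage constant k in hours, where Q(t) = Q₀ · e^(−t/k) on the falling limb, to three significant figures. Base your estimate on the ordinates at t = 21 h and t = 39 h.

k ≈ 11.6 h

On the falling limb, Q drops from 169 to 36 m³/s between t = 21 h and t = 39 h (Δt = 18 h).
k = −Δt / ln(Q₂/Q₁) = −18 / ln(36/169) = 11.6 h.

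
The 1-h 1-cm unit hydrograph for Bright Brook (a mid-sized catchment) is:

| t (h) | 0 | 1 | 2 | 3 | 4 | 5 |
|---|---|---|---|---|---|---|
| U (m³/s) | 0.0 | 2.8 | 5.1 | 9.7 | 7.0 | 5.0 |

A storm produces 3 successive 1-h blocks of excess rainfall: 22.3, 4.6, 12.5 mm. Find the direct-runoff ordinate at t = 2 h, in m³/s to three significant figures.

Q ≈ 12.7 m³/s

By discrete convolution, Q_j = Σ (P_i / 10 mm) · U_{j−i}.
At t = 2 h (j=2): Q = (22.3/10)·5.1 + (4.6/10)·2.8 + (12.5/10)·0.0 = 12.7 m³/s.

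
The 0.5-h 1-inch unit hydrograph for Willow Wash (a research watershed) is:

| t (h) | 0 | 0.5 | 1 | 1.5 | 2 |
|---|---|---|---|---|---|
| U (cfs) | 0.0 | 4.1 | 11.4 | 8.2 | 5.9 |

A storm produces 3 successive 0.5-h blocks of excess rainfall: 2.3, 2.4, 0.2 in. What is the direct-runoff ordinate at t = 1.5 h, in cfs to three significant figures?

By discrete convolution, Q_j = Σ (P_i / 1 in) · U_{j−i}.
At t = 1.5 h (j=3): Q = (2.3/1)·8.2 + (2.4/1)·11.4 + (0.2/1)·4.1 = 47.0 cfs.

Q ≈ 47.0 cfs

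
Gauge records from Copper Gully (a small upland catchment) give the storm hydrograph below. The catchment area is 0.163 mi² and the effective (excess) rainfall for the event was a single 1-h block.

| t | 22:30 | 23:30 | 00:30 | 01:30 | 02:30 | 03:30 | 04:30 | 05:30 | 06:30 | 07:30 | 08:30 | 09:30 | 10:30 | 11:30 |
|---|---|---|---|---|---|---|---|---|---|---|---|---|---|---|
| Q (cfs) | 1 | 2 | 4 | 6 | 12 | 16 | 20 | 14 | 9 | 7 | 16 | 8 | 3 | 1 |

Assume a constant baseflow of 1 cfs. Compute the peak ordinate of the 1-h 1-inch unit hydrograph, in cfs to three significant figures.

U_p ≈ 19.0 cfs

Direct runoff: 0.0, 1.0, 3.0, 5.0, 11.0, 15.0, 19.0, 13.0, 8.0, 6.0, 15.0, 7.0, 2.0, 0.0 cfs; ΣQ_DR = 105.0 cfs, peak = 19.0 cfs.
Runoff depth d = ΣQ_DR·Δt / A = 105.0 × 3600 / (0.163 mi²) = 0.9982 in.
The 1-inch UH is the DRH scaled by (1 in)/d, so U_p = 19.0 × 1/0.9982 = 19.0 cfs.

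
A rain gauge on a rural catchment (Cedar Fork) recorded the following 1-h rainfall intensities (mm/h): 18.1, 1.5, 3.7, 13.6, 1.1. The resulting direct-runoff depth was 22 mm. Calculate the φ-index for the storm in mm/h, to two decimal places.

Only the 2 blocks with intensity above φ contribute runoff: 18.1, 13.6 mm/h.
Σ(I−φ)·Δt = d  ⇒  (18.1+13.6 − 2φ)·1 = 22
φ = (31.70 − 22/1) / 2 = 4.85 mm/h.

φ ≈ 4.85 mm/h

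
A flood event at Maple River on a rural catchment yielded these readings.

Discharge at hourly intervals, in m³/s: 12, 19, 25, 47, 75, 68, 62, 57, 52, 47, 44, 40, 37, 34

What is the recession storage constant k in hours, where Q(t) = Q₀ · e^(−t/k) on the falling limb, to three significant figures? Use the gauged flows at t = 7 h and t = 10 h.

On the falling limb, Q drops from 57 to 44 m³/s between t = 7 h and t = 10 h (Δt = 3 h).
k = −Δt / ln(Q₂/Q₁) = −3 / ln(44/57) = 11.6 h.

k ≈ 11.6 h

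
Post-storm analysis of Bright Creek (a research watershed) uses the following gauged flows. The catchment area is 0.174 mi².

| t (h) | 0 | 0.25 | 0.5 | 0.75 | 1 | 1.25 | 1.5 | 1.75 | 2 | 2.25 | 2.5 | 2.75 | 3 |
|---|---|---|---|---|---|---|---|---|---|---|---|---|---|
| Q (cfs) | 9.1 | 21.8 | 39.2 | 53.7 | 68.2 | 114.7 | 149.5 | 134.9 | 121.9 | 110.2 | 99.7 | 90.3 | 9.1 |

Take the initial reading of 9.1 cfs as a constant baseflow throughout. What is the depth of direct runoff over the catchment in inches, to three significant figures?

d ≈ 2.01 in

Direct runoff: 0.0, 12.7, 30.1, 44.6, 59.1, 105.6, 140.4, 125.8, 112.8, 101.1, 90.6, 81.2, 0.0 cfs; ΣQ_DR = 904.0 cfs.
V = ΣQ_DR · Δt = 904.0 × 900 s = 8.136 × 10^5 ft³.
Over A = 0.174 mi², depth = V / A = 2.01 in.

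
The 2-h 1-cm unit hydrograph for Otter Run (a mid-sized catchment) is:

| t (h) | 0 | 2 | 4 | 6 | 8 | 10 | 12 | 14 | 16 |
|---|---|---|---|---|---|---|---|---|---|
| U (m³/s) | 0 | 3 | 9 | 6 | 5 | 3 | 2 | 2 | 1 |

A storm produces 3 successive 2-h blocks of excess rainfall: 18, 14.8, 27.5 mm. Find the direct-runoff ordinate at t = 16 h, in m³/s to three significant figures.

By discrete convolution, Q_j = Σ (P_i / 10 mm) · U_{j−i}.
At t = 16 h (j=8): Q = (18/10)·1 + (14.8/10)·2 + (27.5/10)·2 = 10.3 m³/s.

Q ≈ 10.3 m³/s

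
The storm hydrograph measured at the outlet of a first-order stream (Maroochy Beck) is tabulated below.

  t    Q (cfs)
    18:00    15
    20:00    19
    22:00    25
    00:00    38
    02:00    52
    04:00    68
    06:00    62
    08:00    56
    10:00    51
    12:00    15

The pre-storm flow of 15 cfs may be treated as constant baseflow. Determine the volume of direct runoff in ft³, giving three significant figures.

V ≈ 1.81 × 10^6 ft³

Direct-runoff ordinates (Q − Q_b): 0.0, 4.0, 10.0, 23.0, 37.0, 53.0, 47.0, 41.0, 36.0, 0.0 cfs.
ΣQ_DR = 251.0 cfs.
With Δt = 2 h = 7200 s, V = ΣQ_DR · Δt = 251.0 × 7200 = 1.81 × 10^6 ft³.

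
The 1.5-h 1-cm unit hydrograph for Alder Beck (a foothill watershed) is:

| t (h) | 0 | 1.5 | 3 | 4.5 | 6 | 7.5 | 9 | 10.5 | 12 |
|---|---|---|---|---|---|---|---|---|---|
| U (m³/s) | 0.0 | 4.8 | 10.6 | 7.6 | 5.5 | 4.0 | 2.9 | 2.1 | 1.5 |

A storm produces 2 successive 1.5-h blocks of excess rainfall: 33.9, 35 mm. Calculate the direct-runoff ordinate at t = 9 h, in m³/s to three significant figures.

Q ≈ 23.8 m³/s

By discrete convolution, Q_j = Σ (P_i / 10 mm) · U_{j−i}.
At t = 9 h (j=6): Q = (33.9/10)·2.9 + (35/10)·4.0 = 23.8 m³/s.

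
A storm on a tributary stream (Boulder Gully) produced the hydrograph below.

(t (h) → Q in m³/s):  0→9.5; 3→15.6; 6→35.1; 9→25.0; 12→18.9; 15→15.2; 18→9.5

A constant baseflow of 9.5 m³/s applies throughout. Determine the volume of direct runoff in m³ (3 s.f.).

Direct-runoff ordinates (Q − Q_b): 0.0, 6.1, 25.6, 15.5, 9.4, 5.7, 0.0 m³/s.
ΣQ_DR = 62.30 m³/s.
With Δt = 3 h = 10800 s, V = ΣQ_DR · Δt = 62.30 × 10800 = 6.73 × 10^5 m³.

V ≈ 6.73 × 10^5 m³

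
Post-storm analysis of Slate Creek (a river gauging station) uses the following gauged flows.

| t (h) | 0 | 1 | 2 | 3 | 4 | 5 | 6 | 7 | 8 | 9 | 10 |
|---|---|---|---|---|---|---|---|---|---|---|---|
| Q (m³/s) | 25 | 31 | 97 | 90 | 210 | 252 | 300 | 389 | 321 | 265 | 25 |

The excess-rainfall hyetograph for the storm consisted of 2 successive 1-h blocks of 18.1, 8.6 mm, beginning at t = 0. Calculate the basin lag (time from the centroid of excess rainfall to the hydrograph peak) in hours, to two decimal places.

Centroid of excess rainfall: t_c = Σ P_i·t̄_i / ΣP_i = 0.8221 h (block centres at 0.5, 1.5 h).
Hydrograph peak occurs at t = 7 h, so basin lag t_L = 7 − 0.8221 = 6.18 h.

t_L ≈ 6.18 h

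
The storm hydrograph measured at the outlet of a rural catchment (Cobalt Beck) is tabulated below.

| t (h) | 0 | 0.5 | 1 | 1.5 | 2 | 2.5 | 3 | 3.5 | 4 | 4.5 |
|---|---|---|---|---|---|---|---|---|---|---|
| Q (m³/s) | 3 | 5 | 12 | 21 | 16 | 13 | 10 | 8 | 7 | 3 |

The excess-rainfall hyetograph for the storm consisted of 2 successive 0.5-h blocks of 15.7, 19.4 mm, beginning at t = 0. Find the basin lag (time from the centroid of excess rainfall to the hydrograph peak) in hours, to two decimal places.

t_L ≈ 0.97 h

Centroid of excess rainfall: t_c = Σ P_i·t̄_i / ΣP_i = 0.5264 h (block centres at 0.25, 0.75 h).
Hydrograph peak occurs at t = 1.5 h, so basin lag t_L = 1.5 − 0.5264 = 0.97 h.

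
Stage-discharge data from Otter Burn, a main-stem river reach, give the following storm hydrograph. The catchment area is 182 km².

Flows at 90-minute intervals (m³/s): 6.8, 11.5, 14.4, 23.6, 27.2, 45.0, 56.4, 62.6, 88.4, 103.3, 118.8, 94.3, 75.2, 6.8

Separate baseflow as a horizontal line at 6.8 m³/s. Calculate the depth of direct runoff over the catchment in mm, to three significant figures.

Direct runoff: 0.0, 4.7, 7.6, 16.8, 20.4, 38.2, 49.6, 55.8, 81.6, 96.5, 112.0, 87.5, 68.4, 0.0 m³/s; ΣQ_DR = 639.1 m³/s.
V = ΣQ_DR · Δt = 639.1 × 5400 s = 3.451 × 10^6 m³.
Over A = 182 km², depth = V / A = 19.0 mm.

d ≈ 19.0 mm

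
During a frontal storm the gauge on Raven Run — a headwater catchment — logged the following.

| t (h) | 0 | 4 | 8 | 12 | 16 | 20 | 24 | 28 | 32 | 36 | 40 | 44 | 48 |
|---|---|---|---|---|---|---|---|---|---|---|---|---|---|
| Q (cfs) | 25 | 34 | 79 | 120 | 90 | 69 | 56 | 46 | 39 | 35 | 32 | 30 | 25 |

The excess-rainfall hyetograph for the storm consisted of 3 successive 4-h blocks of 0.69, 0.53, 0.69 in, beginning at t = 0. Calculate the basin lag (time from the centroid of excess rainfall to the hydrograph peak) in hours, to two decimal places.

t_L ≈ 6.00 h

Centroid of excess rainfall: t_c = Σ P_i·t̄_i / ΣP_i = 6.0000 h (block centres at 2, 6, 10 h).
Hydrograph peak occurs at t = 12 h, so basin lag t_L = 12 − 6.0000 = 6.00 h.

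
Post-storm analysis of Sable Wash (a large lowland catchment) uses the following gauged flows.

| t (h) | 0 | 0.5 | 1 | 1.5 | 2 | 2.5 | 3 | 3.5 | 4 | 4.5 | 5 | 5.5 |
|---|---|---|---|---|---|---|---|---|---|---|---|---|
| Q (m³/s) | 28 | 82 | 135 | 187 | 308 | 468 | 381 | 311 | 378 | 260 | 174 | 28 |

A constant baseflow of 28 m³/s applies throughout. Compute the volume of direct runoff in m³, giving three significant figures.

V ≈ 4.33 × 10^6 m³

Direct-runoff ordinates (Q − Q_b): 0.0, 54.0, 107.0, 159.0, 280.0, 440.0, 353.0, 283.0, 350.0, 232.0, 146.0, 0.0 m³/s.
ΣQ_DR = 2404 m³/s.
With Δt = 0.5 h = 1800 s, V = ΣQ_DR · Δt = 2404 × 1800 = 4.33 × 10^6 m³.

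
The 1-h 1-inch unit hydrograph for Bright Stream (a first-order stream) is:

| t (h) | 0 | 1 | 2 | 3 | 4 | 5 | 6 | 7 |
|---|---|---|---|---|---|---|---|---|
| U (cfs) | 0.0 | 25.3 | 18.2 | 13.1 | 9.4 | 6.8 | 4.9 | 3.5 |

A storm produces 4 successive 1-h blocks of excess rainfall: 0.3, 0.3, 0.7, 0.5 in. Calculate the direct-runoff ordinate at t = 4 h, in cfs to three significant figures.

By discrete convolution, Q_j = Σ (P_i / 1 in) · U_{j−i}.
At t = 4 h (j=4): Q = (0.3/1)·9.4 + (0.3/1)·13.1 + (0.7/1)·18.2 + (0.5/1)·25.3 = 32.1 cfs.

Q ≈ 32.1 cfs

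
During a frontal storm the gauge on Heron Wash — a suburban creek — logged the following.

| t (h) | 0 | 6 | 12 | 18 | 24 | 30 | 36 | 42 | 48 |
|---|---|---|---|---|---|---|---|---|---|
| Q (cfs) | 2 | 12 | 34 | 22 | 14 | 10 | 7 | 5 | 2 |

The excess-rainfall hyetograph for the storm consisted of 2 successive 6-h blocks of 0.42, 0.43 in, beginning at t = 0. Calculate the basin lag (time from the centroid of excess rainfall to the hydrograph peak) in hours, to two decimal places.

Centroid of excess rainfall: t_c = Σ P_i·t̄_i / ΣP_i = 6.0353 h (block centres at 3, 9 h).
Hydrograph peak occurs at t = 12 h, so basin lag t_L = 12 − 6.0353 = 5.96 h.

t_L ≈ 5.96 h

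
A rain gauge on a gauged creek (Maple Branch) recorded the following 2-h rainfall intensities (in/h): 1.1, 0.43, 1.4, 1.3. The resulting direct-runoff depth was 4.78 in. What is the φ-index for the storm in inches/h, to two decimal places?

φ ≈ 0.47 in/h

Only the 3 blocks with intensity above φ contribute runoff: 1.1, 1.4, 1.3 in/h.
Σ(I−φ)·Δt = d  ⇒  (1.1+1.4+1.3 − 3φ)·2 = 4.78
φ = (3.800 − 4.78/2) / 3 = 0.47 in/h.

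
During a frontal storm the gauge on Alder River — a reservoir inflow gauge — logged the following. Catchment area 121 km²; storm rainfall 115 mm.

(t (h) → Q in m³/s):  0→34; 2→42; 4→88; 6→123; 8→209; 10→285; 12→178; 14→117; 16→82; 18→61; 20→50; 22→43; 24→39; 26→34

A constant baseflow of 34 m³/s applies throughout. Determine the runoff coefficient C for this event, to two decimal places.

ΣQ_DR = 909.0 m³/s; V = ΣQ_DR·Δt = 6.545 × 10^6 m³.
Runoff depth d = V / A = 54.09 mm.
C = d / P = 54.09 / 115 = 0.47.

C ≈ 0.47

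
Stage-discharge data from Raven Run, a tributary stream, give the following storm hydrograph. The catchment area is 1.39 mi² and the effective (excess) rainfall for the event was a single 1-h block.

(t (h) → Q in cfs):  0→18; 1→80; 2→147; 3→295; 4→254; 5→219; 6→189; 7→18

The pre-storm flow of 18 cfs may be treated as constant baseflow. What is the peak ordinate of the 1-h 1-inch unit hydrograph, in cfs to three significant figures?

U_p ≈ 231 cfs

Direct runoff: 0.0, 62.0, 129.0, 277.0, 236.0, 201.0, 171.0, 0.0 cfs; ΣQ_DR = 1076 cfs, peak = 277.0 cfs.
Runoff depth d = ΣQ_DR·Δt / A = 1076 × 3600 / (1.39 mi²) = 1.200 in.
The 1-inch UH is the DRH scaled by (1 in)/d, so U_p = 277.0 × 1/1.200 = 231 cfs.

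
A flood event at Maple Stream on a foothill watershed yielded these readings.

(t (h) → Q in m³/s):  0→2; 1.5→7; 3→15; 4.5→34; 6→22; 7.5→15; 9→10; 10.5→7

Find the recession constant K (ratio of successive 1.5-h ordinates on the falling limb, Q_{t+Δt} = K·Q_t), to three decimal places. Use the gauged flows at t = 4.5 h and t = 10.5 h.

Using the recession-limb readings at t = 4.5 h and t = 10.5 h: Q falls from 34 to 7 m³/s over 4 intervals.
K = (Q₂/Q₁)^(1/4) = (7/34)^(1/4) = 0.674.

K ≈ 0.674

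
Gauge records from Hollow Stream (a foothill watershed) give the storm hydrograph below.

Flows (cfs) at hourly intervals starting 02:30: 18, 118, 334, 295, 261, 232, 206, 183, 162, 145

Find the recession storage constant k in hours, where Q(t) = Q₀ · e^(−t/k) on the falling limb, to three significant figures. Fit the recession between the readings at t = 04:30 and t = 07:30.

k ≈ 8.23 h

On the falling limb, Q drops from 334 to 232 cfs between t = 04:30 and t = 07:30 (Δt = 3 h).
k = −Δt / ln(Q₂/Q₁) = −3 / ln(232/334) = 8.23 h.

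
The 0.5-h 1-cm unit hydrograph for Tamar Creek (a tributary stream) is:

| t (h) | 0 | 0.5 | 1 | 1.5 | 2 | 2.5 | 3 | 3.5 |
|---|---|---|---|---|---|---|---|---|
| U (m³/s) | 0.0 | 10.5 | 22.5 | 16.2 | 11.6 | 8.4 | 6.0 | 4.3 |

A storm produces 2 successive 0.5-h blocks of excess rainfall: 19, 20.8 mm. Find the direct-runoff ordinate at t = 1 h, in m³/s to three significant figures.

By discrete convolution, Q_j = Σ (P_i / 10 mm) · U_{j−i}.
At t = 1 h (j=2): Q = (19/10)·22.5 + (20.8/10)·10.5 = 64.6 m³/s.

Q ≈ 64.6 m³/s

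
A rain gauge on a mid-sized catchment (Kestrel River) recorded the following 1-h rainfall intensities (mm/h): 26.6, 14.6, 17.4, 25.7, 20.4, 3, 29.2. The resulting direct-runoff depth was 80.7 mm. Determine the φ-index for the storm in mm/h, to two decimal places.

φ ≈ 8.87 mm/h

Only the 6 blocks with intensity above φ contribute runoff: 26.6, 14.6, 17.4, 25.7, 20.4, 29.2 mm/h.
Σ(I−φ)·Δt = d  ⇒  (26.6+14.6+17.4+25.7+20.4+29.2 − 6φ)·1 = 80.7
φ = (133.9 − 80.7/1) / 6 = 8.87 mm/h.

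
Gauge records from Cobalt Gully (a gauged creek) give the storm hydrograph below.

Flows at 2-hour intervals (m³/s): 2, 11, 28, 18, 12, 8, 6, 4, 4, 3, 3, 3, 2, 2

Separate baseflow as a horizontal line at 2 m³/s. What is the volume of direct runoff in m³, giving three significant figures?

Direct-runoff ordinates (Q − Q_b): 0.0, 9.0, 26.0, 16.0, 10.0, 6.0, 4.0, 2.0, 2.0, 1.0, 1.0, 1.0, 0.0, 0.0 m³/s.
ΣQ_DR = 78.00 m³/s.
With Δt = 2 h = 7200 s, V = ΣQ_DR · Δt = 78.00 × 7200 = 5.62 × 10^5 m³.

V ≈ 5.62 × 10^5 m³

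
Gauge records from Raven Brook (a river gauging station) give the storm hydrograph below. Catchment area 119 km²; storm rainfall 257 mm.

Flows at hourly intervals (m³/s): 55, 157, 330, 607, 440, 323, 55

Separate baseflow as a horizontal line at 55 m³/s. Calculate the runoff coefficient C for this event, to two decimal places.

ΣQ_DR = 1582 m³/s; V = ΣQ_DR·Δt = 5.695 × 10^6 m³.
Runoff depth d = V / A = 47.86 mm.
C = d / P = 47.86 / 257 = 0.19.

C ≈ 0.19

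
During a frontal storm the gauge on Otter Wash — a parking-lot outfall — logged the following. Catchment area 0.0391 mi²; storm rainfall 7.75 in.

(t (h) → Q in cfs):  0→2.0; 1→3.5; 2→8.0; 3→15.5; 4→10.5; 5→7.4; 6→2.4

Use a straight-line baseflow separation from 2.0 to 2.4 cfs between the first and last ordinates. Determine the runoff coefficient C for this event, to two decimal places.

C ≈ 0.17

ΣQ_DR = 33.90 cfs; V = ΣQ_DR·Δt = 1.220 × 10^5 ft³.
Runoff depth d = V / A = 1.344 in.
C = d / P = 1.344 / 7.75 = 0.17.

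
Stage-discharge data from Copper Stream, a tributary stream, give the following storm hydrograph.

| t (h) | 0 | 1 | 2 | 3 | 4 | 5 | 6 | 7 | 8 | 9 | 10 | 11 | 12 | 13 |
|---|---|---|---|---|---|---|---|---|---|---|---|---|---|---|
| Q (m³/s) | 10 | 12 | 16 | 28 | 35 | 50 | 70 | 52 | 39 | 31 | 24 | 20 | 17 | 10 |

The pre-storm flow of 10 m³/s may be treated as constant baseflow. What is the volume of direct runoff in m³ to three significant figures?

Direct-runoff ordinates (Q − Q_b): 0.0, 2.0, 6.0, 18.0, 25.0, 40.0, 60.0, 42.0, 29.0, 21.0, 14.0, 10.0, 7.0, 0.0 m³/s.
ΣQ_DR = 274.0 m³/s.
With Δt = 1 h = 3600 s, V = ΣQ_DR · Δt = 274.0 × 3600 = 9.86 × 10^5 m³.

V ≈ 9.86 × 10^5 m³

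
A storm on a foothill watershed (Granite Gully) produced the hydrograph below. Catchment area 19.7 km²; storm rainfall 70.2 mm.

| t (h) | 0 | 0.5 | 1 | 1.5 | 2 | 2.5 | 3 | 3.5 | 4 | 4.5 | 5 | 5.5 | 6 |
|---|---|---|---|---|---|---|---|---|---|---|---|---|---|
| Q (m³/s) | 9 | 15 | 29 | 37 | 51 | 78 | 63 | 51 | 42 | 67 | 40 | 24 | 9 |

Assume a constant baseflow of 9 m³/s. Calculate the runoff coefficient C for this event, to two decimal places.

C ≈ 0.52

ΣQ_DR = 398.0 m³/s; V = ΣQ_DR·Δt = 7.164 × 10^5 m³.
Runoff depth d = V / A = 36.37 mm.
C = d / P = 36.37 / 70.2 = 0.52.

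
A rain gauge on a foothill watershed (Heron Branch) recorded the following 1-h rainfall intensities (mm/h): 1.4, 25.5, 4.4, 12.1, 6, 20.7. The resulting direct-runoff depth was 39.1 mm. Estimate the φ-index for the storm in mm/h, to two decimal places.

Only the 3 blocks with intensity above φ contribute runoff: 25.5, 12.1, 20.7 mm/h.
Σ(I−φ)·Δt = d  ⇒  (25.5+12.1+20.7 − 3φ)·1 = 39.1
φ = (58.30 − 39.1/1) / 3 = 6.40 mm/h.

φ ≈ 6.40 mm/h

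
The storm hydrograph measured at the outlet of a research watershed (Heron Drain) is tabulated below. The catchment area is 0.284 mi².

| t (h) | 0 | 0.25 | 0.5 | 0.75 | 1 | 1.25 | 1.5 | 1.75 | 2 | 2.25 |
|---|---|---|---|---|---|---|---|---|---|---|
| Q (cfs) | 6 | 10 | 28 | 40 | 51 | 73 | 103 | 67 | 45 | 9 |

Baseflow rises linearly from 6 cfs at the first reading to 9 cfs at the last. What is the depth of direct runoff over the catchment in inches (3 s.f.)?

Direct runoff: 0.00, 3.67, 21.33, 33.00, 43.67, 65.33, 95.00, 58.67, 36.33, 0.00 cfs; ΣQ_DR = 357.0 cfs.
V = ΣQ_DR · Δt = 357.0 × 900 s = 3.213 × 10^5 ft³.
Over A = 0.284 mi², depth = V / A = 0.487 in.

d ≈ 0.487 in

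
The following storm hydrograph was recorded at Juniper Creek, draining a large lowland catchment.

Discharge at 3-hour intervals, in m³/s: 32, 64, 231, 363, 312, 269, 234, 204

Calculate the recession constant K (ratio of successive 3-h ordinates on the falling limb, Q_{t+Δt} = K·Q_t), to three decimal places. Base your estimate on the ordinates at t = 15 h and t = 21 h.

K ≈ 0.871

Using the recession-limb readings at t = 15 h and t = 21 h: Q falls from 269 to 204 m³/s over 2 intervals.
K = (Q₂/Q₁)^(1/2) = (204/269)^(1/2) = 0.871.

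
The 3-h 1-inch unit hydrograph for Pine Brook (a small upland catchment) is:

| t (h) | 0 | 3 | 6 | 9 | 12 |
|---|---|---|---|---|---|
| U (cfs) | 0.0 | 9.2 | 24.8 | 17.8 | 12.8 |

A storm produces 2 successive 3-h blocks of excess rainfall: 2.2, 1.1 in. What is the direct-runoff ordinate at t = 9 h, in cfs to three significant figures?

Q ≈ 66.4 cfs

By discrete convolution, Q_j = Σ (P_i / 1 in) · U_{j−i}.
At t = 9 h (j=3): Q = (2.2/1)·17.8 + (1.1/1)·24.8 = 66.4 cfs.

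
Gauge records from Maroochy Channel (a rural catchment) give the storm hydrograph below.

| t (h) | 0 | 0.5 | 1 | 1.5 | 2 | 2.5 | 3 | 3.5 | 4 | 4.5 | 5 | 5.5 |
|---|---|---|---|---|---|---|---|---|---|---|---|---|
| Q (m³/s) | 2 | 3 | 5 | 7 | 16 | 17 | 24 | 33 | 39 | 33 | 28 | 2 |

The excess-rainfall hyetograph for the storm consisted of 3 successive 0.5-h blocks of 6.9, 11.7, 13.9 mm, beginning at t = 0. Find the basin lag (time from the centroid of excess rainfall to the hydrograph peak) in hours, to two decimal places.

Centroid of excess rainfall: t_c = Σ P_i·t̄_i / ΣP_i = 0.8577 h (block centres at 0.25, 0.75, 1.25 h).
Hydrograph peak occurs at t = 4 h, so basin lag t_L = 4 − 0.8577 = 3.14 h.

t_L ≈ 3.14 h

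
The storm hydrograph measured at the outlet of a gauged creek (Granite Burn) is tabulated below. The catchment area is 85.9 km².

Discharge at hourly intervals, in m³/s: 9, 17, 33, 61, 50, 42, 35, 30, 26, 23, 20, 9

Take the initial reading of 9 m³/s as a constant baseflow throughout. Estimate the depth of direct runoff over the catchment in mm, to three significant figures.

Direct runoff: 0.0, 8.0, 24.0, 52.0, 41.0, 33.0, 26.0, 21.0, 17.0, 14.0, 11.0, 0.0 m³/s; ΣQ_DR = 247.0 m³/s.
V = ΣQ_DR · Δt = 247.0 × 3600 s = 8.892 × 10^5 m³.
Over A = 85.9 km², depth = V / A = 10.4 mm.

d ≈ 10.4 mm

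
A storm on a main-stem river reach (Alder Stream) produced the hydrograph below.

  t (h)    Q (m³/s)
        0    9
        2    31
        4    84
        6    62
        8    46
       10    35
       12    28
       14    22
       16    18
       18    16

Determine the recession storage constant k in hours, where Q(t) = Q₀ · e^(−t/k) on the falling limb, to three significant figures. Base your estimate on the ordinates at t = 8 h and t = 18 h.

k ≈ 9.47 h

On the falling limb, Q drops from 46 to 16 m³/s between t = 8 h and t = 18 h (Δt = 10 h).
k = −Δt / ln(Q₂/Q₁) = −10 / ln(16/46) = 9.47 h.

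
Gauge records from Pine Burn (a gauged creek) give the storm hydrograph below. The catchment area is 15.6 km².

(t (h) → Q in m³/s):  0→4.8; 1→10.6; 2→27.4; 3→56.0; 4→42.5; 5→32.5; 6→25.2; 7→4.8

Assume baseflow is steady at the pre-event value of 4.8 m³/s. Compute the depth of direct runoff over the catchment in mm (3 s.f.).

d ≈ 38.2 mm

Direct runoff: 0.0, 5.8, 22.6, 51.2, 37.7, 27.7, 20.4, 0.0 m³/s; ΣQ_DR = 165.4 m³/s.
V = ΣQ_DR · Δt = 165.4 × 3600 s = 5.954 × 10^5 m³.
Over A = 15.6 km², depth = V / A = 38.2 mm.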